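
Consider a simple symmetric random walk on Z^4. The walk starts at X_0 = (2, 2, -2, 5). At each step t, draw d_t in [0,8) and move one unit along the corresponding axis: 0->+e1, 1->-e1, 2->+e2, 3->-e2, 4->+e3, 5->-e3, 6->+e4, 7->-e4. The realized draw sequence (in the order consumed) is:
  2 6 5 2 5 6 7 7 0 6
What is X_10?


(3, 4, -4, 6)

t=0: X=(2, 2, -2, 5), d=2 → +e2, X_1=(2, 3, -2, 5)
t=1: X=(2, 3, -2, 5), d=6 → +e4, X_2=(2, 3, -2, 6)
t=2: X=(2, 3, -2, 6), d=5 → -e3, X_3=(2, 3, -3, 6)
t=3: X=(2, 3, -3, 6), d=2 → +e2, X_4=(2, 4, -3, 6)
t=4: X=(2, 4, -3, 6), d=5 → -e3, X_5=(2, 4, -4, 6)
t=5: X=(2, 4, -4, 6), d=6 → +e4, X_6=(2, 4, -4, 7)
t=6: X=(2, 4, -4, 7), d=7 → -e4, X_7=(2, 4, -4, 6)
t=7: X=(2, 4, -4, 6), d=7 → -e4, X_8=(2, 4, -4, 5)
t=8: X=(2, 4, -4, 5), d=0 → +e1, X_9=(3, 4, -4, 5)
t=9: X=(3, 4, -4, 5), d=6 → +e4, X_10=(3, 4, -4, 6)


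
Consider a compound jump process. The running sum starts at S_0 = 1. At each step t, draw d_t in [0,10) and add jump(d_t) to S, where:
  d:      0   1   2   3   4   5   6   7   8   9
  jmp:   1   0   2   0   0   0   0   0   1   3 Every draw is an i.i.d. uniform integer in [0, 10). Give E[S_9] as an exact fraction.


Outcome values over d=0..9: [1, 0, 2, 0, 0, 0, 0, 0, 1, 3]
Σy = 7, Σy² = 15, M = 10
μ = 7/10 = 7/10,  σ² = 15/10 − (7/10)² = 101/100
E[S_9] = 1 + 9·(7/10) = 73/10

73/10


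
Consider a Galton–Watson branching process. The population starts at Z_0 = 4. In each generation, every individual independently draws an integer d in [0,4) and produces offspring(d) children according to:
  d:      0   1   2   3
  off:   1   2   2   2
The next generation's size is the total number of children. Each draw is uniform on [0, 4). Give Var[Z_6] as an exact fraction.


Outcome values over d=0..3: [1, 2, 2, 2]
Σy = 7, Σy² = 13, M = 4
μ = 7/4 = 7/4,  σ² = 13/4 − (7/4)² = 3/16
V_0 = 0, E_0 = 4
V_1 = 3/16·E_0 + (7/4)²·V_0 = 3/4;  E_1 = 7
V_2 = 3/16·E_1 + (7/4)²·V_1 = 231/64;  E_2 = 49/4
V_3 = 3/16·E_2 + (7/4)²·V_2 = 13671/1024;  E_3 = 343/16
V_4 = 3/16·E_3 + (7/4)²·V_3 = 735735/16384;  E_4 = 2401/64
V_5 = 3/16·E_4 + (7/4)²·V_4 = 37894983/262144;  E_5 = 16807/256
V_6 = 3/16·E_5 + (7/4)²·V_5 = 1908485271/4194304;  E_6 = 117649/1024

1908485271/4194304


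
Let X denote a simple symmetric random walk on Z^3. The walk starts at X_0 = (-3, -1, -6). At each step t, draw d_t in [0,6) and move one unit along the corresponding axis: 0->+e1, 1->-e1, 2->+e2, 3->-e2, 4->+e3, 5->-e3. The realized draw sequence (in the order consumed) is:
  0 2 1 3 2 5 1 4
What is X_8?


t=0: X=(-3, -1, -6), d=0 → +e1, X_1=(-2, -1, -6)
t=1: X=(-2, -1, -6), d=2 → +e2, X_2=(-2, 0, -6)
t=2: X=(-2, 0, -6), d=1 → -e1, X_3=(-3, 0, -6)
t=3: X=(-3, 0, -6), d=3 → -e2, X_4=(-3, -1, -6)
t=4: X=(-3, -1, -6), d=2 → +e2, X_5=(-3, 0, -6)
t=5: X=(-3, 0, -6), d=5 → -e3, X_6=(-3, 0, -7)
t=6: X=(-3, 0, -7), d=1 → -e1, X_7=(-4, 0, -7)
t=7: X=(-4, 0, -7), d=4 → +e3, X_8=(-4, 0, -6)

(-4, 0, -6)


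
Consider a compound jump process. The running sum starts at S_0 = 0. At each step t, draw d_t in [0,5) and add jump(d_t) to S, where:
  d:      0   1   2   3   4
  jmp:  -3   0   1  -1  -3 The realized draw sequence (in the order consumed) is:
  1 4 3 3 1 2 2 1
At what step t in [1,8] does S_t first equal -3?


t=0: S=0, d=1, jump=0, S_1=0
t=1: S=0, d=4, jump=-3, S_2=-3
t=2: S=-3, d=3, jump=-1, S_3=-4
t=3: S=-4, d=3, jump=-1, S_4=-5
t=4: S=-5, d=1, jump=0, S_5=-5
t=5: S=-5, d=2, jump=1, S_6=-4
t=6: S=-4, d=2, jump=1, S_7=-3
t=7: S=-3, d=1, jump=0, S_8=-3

2


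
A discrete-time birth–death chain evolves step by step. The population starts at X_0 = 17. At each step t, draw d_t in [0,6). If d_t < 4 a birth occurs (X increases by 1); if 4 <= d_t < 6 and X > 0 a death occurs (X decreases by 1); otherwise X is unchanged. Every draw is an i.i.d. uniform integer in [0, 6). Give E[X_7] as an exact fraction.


X can drop by at most 1 per step and X_0 = 17 > T = 7, so X_t >= 17 − t >= 10 > 0 for every t <= 7: the floor at 0 (the 'and X > 0' condition) never binds. Hence X_7 = X_0 + Σ_{t<7} Y_t with i.i.d. increments Y_t = y(d_t) ∈ {+1, −1, 0}.
Outcome values over d=0..5: [1, 1, 1, 1, -1, -1]
Σy = 2, Σy² = 6, M = 6
μ = 2/6 = 1/3,  σ² = 6/6 − (1/3)² = 8/9
E[X_7] = 17 + 7·(1/3) = 58/3

58/3


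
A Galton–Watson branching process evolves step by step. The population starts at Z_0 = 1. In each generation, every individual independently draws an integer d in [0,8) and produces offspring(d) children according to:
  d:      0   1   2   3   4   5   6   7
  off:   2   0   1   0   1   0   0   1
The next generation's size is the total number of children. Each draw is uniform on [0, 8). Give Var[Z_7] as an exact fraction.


Outcome values over d=0..7: [2, 0, 1, 0, 1, 0, 0, 1]
Σy = 5, Σy² = 7, M = 8
μ = 5/8 = 5/8,  σ² = 7/8 − (5/8)² = 31/64
V_0 = 0, E_0 = 1
V_1 = 31/64·E_0 + (5/8)²·V_0 = 31/64;  E_1 = 5/8
V_2 = 31/64·E_1 + (5/8)²·V_1 = 2015/4096;  E_2 = 25/64
V_3 = 31/64·E_2 + (5/8)²·V_2 = 99975/262144;  E_3 = 125/512
V_4 = 31/64·E_3 + (5/8)²·V_3 = 4483375/16777216;  E_4 = 625/4096
V_5 = 31/64·E_4 + (5/8)²·V_4 = 191444375/1073741824;  E_5 = 3125/32768
V_6 = 31/64·E_5 + (5/8)²·V_5 = 7960509375/68719476736;  E_6 = 15625/262144
V_7 = 31/64·E_6 + (5/8)²·V_6 = 325988734375/4398046511104;  E_7 = 78125/2097152

325988734375/4398046511104


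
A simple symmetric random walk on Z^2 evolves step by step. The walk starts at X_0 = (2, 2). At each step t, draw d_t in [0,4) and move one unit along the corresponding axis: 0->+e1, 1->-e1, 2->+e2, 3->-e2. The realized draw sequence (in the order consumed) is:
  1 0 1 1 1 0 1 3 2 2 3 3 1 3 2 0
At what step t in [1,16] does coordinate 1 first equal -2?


13

t=0: X=(2, 2), d=1 → -e1, X_1=(1, 2)
t=1: X=(1, 2), d=0 → +e1, X_2=(2, 2)
t=2: X=(2, 2), d=1 → -e1, X_3=(1, 2)
t=3: X=(1, 2), d=1 → -e1, X_4=(0, 2)
t=4: X=(0, 2), d=1 → -e1, X_5=(-1, 2)
t=5: X=(-1, 2), d=0 → +e1, X_6=(0, 2)
t=6: X=(0, 2), d=1 → -e1, X_7=(-1, 2)
t=7: X=(-1, 2), d=3 → -e2, X_8=(-1, 1)
t=8: X=(-1, 1), d=2 → +e2, X_9=(-1, 2)
t=9: X=(-1, 2), d=2 → +e2, X_10=(-1, 3)
t=10: X=(-1, 3), d=3 → -e2, X_11=(-1, 2)
t=11: X=(-1, 2), d=3 → -e2, X_12=(-1, 1)
t=12: X=(-1, 1), d=1 → -e1, X_13=(-2, 1)
t=13: X=(-2, 1), d=3 → -e2, X_14=(-2, 0)
t=14: X=(-2, 0), d=2 → +e2, X_15=(-2, 1)
t=15: X=(-2, 1), d=0 → +e1, X_16=(-1, 1)


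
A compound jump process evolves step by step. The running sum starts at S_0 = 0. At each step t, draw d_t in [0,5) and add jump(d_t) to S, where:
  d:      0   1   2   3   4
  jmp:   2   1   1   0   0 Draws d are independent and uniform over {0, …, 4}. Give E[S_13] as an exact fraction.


52/5

Outcome values over d=0..4: [2, 1, 1, 0, 0]
Σy = 4, Σy² = 6, M = 5
μ = 4/5 = 4/5,  σ² = 6/5 − (4/5)² = 14/25
E[S_13] = 0 + 13·(4/5) = 52/5


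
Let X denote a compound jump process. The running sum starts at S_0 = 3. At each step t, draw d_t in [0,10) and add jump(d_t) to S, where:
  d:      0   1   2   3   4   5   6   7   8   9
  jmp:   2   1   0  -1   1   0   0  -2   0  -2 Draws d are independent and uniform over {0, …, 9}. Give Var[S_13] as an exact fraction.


1937/100

Outcome values over d=0..9: [2, 1, 0, -1, 1, 0, 0, -2, 0, -2]
Σy = -1, Σy² = 15, M = 10
μ = -1/10 = -1/10,  σ² = 15/10 − (-1/10)² = 149/100
Independent increments: Var[S_13] = 13·σ² = 13·(149/100) = 1937/100


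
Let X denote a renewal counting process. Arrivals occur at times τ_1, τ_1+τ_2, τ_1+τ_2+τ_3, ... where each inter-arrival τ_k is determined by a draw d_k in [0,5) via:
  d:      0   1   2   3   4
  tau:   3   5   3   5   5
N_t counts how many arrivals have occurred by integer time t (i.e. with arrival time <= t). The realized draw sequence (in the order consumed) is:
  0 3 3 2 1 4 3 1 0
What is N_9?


2

draw d_1=0: τ_1=3, arrival time A_1=3
draw d_2=3: τ_2=5, arrival time A_2=8
draw d_3=3: τ_3=5, arrival time A_3=13
draw d_4=2: τ_4=3, arrival time A_4=16
draw d_5=1: τ_5=5, arrival time A_5=21
draw d_6=4: τ_6=5, arrival time A_6=26
draw d_7=3: τ_7=5, arrival time A_7=31
draw d_8=1: τ_8=5, arrival time A_8=36
draw d_9=0: τ_9=3, arrival time A_9=39
N_t over t=0..9: 0:0 1:0 2:0 3:1 4:1 5:1 6:1 7:1 8:2 9:2


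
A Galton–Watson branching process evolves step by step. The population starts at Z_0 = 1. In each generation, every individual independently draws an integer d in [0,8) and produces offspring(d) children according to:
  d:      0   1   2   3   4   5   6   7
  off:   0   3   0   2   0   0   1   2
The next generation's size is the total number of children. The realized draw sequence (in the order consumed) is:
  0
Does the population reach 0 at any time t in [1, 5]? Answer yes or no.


yes

gen 0: Z_0=1, draws=[0], offspring=[0], Z_1=0
gen 1: Z_1=0, draws=[], offspring=[], Z_2=0
gen 2: Z_2=0, draws=[], offspring=[], Z_3=0
gen 3: Z_3=0, draws=[], offspring=[], Z_4=0
gen 4: Z_4=0, draws=[], offspring=[], Z_5=0


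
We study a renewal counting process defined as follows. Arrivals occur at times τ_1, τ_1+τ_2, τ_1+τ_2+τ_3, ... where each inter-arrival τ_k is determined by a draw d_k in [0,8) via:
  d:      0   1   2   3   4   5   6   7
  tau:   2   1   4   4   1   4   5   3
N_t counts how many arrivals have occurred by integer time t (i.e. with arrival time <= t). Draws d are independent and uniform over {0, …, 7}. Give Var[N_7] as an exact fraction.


213064847/268435456

Inter-arrival values over d=0..7: [2, 1, 4, 4, 1, 4, 5, 3]
Each d has probability 1/8, so the pmf of τ is: f(1) = 1/4, f(2) = 1/8, f(3) = 1/8, f(4) = 3/8, f(5) = 1/8
Let p_n(j) = P(N_n = j), with p_0 = [1]. Condition on τ_1: p_n(0) = P(τ > n), and for j >= 1, p_n(j) = Σ_{k<=n} f(k)·p_{n−k}(j−1)
p_1 = [3/4, 1/4]  (j = 0..1)
p_2 = [5/8, 5/16, 1/16]  (j = 0..2)
p_3 = [1/2, 3/8, 7/64, 1/64]  (j = 0..3)
p_4 = [1/8, 43/64, 21/128, 9/256, 1/256]  (j = 0..4)
p_5 = [0, 37/64, 89/256, 1/16, 11/1024, 1/1024]  (j = 0..5)
p_6 = [0, 13/32, 217/512, 37/256, 45/2048, 13/4096, 1/4096]  (j = 0..6)
p_7 = [0, 9/32, 7/16, 7/32, 111/2048, 15/2048, 15/16384, 1/16384]  (j = 0..7)
E[N_7] = Σ j·p_7(j) = 33945/16384;  E[N_7²] = Σ j²·p_7(j) = 83333/16384
Var[N_7] = 83333/16384 − (33945/16384)² = 213064847/268435456


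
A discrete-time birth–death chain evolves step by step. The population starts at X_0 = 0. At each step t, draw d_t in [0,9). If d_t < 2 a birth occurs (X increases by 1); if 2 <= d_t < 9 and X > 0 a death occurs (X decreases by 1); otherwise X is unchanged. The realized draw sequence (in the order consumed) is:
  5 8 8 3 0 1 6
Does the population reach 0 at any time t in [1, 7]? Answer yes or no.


yes

t=0: X=0, d=5 → hold, X_1=0
t=1: X=0, d=8 → hold, X_2=0
t=2: X=0, d=8 → hold, X_3=0
t=3: X=0, d=3 → hold, X_4=0
t=4: X=0, d=0 → birth, X_5=1
t=5: X=1, d=1 → birth, X_6=2
t=6: X=2, d=6 → death, X_7=1


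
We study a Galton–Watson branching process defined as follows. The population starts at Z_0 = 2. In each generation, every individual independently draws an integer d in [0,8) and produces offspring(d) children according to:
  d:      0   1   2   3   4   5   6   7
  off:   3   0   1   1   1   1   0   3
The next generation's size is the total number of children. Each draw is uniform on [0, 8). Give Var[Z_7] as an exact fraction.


18329359375/134217728

Outcome values over d=0..7: [3, 0, 1, 1, 1, 1, 0, 3]
Σy = 10, Σy² = 22, M = 8
μ = 10/8 = 5/4,  σ² = 22/8 − (5/4)² = 19/16
V_0 = 0, E_0 = 2
V_1 = 19/16·E_0 + (5/4)²·V_0 = 19/8;  E_1 = 5/2
V_2 = 19/16·E_1 + (5/4)²·V_1 = 855/128;  E_2 = 25/8
V_3 = 19/16·E_2 + (5/4)²·V_2 = 28975/2048;  E_3 = 125/32
V_4 = 19/16·E_3 + (5/4)²·V_3 = 876375/32768;  E_4 = 625/128
V_5 = 19/16·E_4 + (5/4)²·V_4 = 24949375/524288;  E_5 = 3125/512
V_6 = 19/16·E_5 + (5/4)²·V_5 = 684534375/8388608;  E_6 = 15625/2048
V_7 = 19/16·E_6 + (5/4)²·V_6 = 18329359375/134217728;  E_7 = 78125/8192


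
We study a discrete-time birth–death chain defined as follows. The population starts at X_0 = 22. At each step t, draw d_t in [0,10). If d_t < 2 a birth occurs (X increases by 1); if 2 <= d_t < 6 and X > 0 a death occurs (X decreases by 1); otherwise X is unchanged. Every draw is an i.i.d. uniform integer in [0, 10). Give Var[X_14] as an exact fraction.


X can drop by at most 1 per step and X_0 = 22 > T = 14, so X_t >= 22 − t >= 8 > 0 for every t <= 14: the floor at 0 (the 'and X > 0' condition) never binds. Hence X_14 = X_0 + Σ_{t<14} Y_t with i.i.d. increments Y_t = y(d_t) ∈ {+1, −1, 0}.
Outcome values over d=0..9: [1, 1, -1, -1, -1, -1, 0, 0, 0, 0]
Σy = -2, Σy² = 6, M = 10
μ = -2/10 = -1/5,  σ² = 6/10 − (-1/5)² = 14/25
Independent increments: Var[X_14] = 14·σ² = 14·(14/25) = 196/25

196/25


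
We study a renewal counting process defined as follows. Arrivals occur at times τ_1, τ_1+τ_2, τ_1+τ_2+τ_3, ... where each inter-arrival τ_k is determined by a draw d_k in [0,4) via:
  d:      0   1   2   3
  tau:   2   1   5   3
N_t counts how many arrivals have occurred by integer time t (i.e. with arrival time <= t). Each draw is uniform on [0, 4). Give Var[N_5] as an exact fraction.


645127/1048576

Inter-arrival values over d=0..3: [2, 1, 5, 3]
Each d has probability 1/4, so the pmf of τ is: f(1) = 1/4, f(2) = 1/4, f(3) = 1/4, f(5) = 1/4
Let p_n(j) = P(N_n = j), with p_0 = [1]. Condition on τ_1: p_n(0) = P(τ > n), and for j >= 1, p_n(j) = Σ_{k<=n} f(k)·p_{n−k}(j−1)
p_1 = [3/4, 1/4]  (j = 0..1)
p_2 = [1/2, 7/16, 1/16]  (j = 0..2)
p_3 = [1/4, 9/16, 11/64, 1/64]  (j = 0..3)
p_4 = [1/4, 3/8, 5/16, 15/256, 1/256]  (j = 0..4)
p_5 = [0, 1/2, 11/32, 35/256, 19/1024, 1/1024]  (j = 0..5)
E[N_5] = Σ j·p_5(j) = 1717/1024;  E[N_5²] = Σ j²·p_5(j) = 3509/1024
Var[N_5] = 3509/1024 − (1717/1024)² = 645127/1048576


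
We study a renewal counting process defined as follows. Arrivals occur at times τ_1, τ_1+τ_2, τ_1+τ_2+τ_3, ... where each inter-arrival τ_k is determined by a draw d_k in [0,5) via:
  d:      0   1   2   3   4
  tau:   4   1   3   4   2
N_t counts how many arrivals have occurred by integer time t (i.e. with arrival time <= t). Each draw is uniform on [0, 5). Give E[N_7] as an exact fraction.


174811/78125

Inter-arrival values over d=0..4: [4, 1, 3, 4, 2]
Each d has probability 1/5, so the pmf of τ is: f(1) = 1/5, f(2) = 1/5, f(3) = 1/5, f(4) = 2/5
Renewal equation for m(n) = E[N_n]: condition on τ_1 = k (if k <= n, one arrival plus a fresh copy on the remaining n−k steps): m(n) = F(n) + Σ_{k<=n} f(k)·m(n−k), where F(n) = P(τ <= n) and m(0) = 0
m(1) = F(1) = 1/5
m(2) = F(2) + f(1)·m(1) = 2/5 + 1/5·1/5 = 11/25
m(3) = F(3) + f(1)·m(2) + f(2)·m(1) = 3/5 + 1/5·11/25 + 1/5·1/5 = 91/125
m(4) = F(4) + f(1)·m(3) + f(2)·m(2) + f(3)·m(1) = 1 + 1/5·91/125 + 1/5·11/25 + 1/5·1/5 = 796/625
m(5) = F(5) + f(1)·m(4) + f(2)·m(3) + f(3)·m(2) + f(4)·m(1) = 1 + 1/5·796/625 + 1/5·91/125 + 1/5·11/25 + 2/5·1/5 = 4901/3125
m(6) = F(6) + f(1)·m(5) + f(2)·m(4) + f(3)·m(3) + f(4)·m(2) = 1 + 1/5·4901/3125 + 1/5·796/625 + 1/5·91/125 + 2/5·11/25 = 29531/15625
m(7) = F(7) + f(1)·m(6) + f(2)·m(5) + f(3)·m(4) + f(4)·m(3) = 1 + 1/5·29531/15625 + 1/5·4901/3125 + 1/5·796/625 + 2/5·91/125 = 174811/78125
E[N_7] = m(7) = 174811/78125


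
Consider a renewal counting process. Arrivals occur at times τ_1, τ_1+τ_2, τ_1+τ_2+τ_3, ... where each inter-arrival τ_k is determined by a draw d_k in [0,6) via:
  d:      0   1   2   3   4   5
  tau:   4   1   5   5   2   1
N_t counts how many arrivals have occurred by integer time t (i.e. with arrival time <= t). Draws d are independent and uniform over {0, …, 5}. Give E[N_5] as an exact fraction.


370/243

Inter-arrival values over d=0..5: [4, 1, 5, 5, 2, 1]
Each d has probability 1/6, so the pmf of τ is: f(1) = 1/3, f(2) = 1/6, f(4) = 1/6, f(5) = 1/3
Renewal equation for m(n) = E[N_n]: condition on τ_1 = k (if k <= n, one arrival plus a fresh copy on the remaining n−k steps): m(n) = F(n) + Σ_{k<=n} f(k)·m(n−k), where F(n) = P(τ <= n) and m(0) = 0
m(1) = F(1) = 1/3
m(2) = F(2) + f(1)·m(1) = 1/2 + 1/3·1/3 = 11/18
m(3) = F(3) + f(1)·m(2) + f(2)·m(1) = 1/2 + 1/3·11/18 + 1/6·1/3 = 41/54
m(4) = F(4) + f(1)·m(3) + f(2)·m(2) = 2/3 + 1/3·41/54 + 1/6·11/18 = 331/324
m(5) = F(5) + f(1)·m(4) + f(2)·m(3) + f(4)·m(1) = 1 + 1/3·331/324 + 1/6·41/54 + 1/6·1/3 = 370/243
E[N_5] = m(5) = 370/243


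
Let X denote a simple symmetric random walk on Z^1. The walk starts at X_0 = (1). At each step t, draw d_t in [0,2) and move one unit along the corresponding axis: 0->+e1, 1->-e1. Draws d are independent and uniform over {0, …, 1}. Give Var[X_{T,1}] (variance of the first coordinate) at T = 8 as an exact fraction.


Outcome values over d=0..1: [1, -1]
Σy = 0, Σy² = 2, M = 2
μ = 0/2 = 0,  σ² = 2/2 − (0)² = 1
Independent increments: Var[X_8] = 8·σ² = 8·(1) = 8

8


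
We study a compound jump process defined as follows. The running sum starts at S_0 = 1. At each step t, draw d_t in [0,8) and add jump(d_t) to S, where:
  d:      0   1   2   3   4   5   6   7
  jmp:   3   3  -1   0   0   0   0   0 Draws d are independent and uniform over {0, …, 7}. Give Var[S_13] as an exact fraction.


Outcome values over d=0..7: [3, 3, -1, 0, 0, 0, 0, 0]
Σy = 5, Σy² = 19, M = 8
μ = 5/8 = 5/8,  σ² = 19/8 − (5/8)² = 127/64
Independent increments: Var[S_13] = 13·σ² = 13·(127/64) = 1651/64

1651/64


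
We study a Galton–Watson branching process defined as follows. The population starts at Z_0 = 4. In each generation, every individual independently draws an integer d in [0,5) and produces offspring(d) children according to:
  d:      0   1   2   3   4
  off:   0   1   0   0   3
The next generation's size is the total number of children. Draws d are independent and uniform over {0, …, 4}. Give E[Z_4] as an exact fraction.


1024/625

Outcome values over d=0..4: [0, 1, 0, 0, 3]
Σy = 4, Σy² = 10, M = 5
μ = 4/5 = 4/5,  σ² = 10/5 − (4/5)² = 34/25
E[Z_0] = 4
E[Z_1] = 4/5·E[Z_0] = 16/5
E[Z_2] = 4/5·E[Z_1] = 64/25
E[Z_3] = 4/5·E[Z_2] = 256/125
E[Z_4] = 4/5·E[Z_3] = 1024/625


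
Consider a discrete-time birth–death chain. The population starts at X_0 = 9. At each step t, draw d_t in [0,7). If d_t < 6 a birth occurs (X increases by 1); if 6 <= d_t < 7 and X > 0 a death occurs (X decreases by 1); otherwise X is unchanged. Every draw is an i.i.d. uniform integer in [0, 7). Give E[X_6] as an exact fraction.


93/7

X can drop by at most 1 per step and X_0 = 9 > T = 6, so X_t >= 9 − t >= 3 > 0 for every t <= 6: the floor at 0 (the 'and X > 0' condition) never binds. Hence X_6 = X_0 + Σ_{t<6} Y_t with i.i.d. increments Y_t = y(d_t) ∈ {+1, −1, 0}.
Outcome values over d=0..6: [1, 1, 1, 1, 1, 1, -1]
Σy = 5, Σy² = 7, M = 7
μ = 5/7 = 5/7,  σ² = 7/7 − (5/7)² = 24/49
E[X_6] = 9 + 6·(5/7) = 93/7


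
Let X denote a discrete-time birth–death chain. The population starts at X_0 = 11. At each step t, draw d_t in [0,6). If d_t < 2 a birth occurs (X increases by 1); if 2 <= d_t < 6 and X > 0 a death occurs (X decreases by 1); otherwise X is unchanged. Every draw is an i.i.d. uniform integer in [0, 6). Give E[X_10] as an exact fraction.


X can drop by at most 1 per step and X_0 = 11 > T = 10, so X_t >= 11 − t >= 1 > 0 for every t <= 10: the floor at 0 (the 'and X > 0' condition) never binds. Hence X_10 = X_0 + Σ_{t<10} Y_t with i.i.d. increments Y_t = y(d_t) ∈ {+1, −1, 0}.
Outcome values over d=0..5: [1, 1, -1, -1, -1, -1]
Σy = -2, Σy² = 6, M = 6
μ = -2/6 = -1/3,  σ² = 6/6 − (-1/3)² = 8/9
E[X_10] = 11 + 10·(-1/3) = 23/3

23/3


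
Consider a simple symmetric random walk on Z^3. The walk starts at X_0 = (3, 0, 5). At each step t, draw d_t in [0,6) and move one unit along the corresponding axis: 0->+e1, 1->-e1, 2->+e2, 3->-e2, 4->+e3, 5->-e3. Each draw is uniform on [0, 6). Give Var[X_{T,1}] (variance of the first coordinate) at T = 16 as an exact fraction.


Outcome values over d=0..5: [1, -1, 0, 0, 0, 0]
Σy = 0, Σy² = 2, M = 6
μ = 0/6 = 0,  σ² = 2/6 − (0)² = 1/3
Independent increments: Var[X_16] = 16·σ² = 16·(1/3) = 16/3

16/3


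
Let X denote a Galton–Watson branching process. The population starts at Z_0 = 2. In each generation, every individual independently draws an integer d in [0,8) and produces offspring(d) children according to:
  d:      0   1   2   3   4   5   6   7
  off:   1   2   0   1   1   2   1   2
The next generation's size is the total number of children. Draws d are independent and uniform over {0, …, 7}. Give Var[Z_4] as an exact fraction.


Outcome values over d=0..7: [1, 2, 0, 1, 1, 2, 1, 2]
Σy = 10, Σy² = 16, M = 8
μ = 10/8 = 5/4,  σ² = 16/8 − (5/4)² = 7/16
V_0 = 0, E_0 = 2
V_1 = 7/16·E_0 + (5/4)²·V_0 = 7/8;  E_1 = 5/2
V_2 = 7/16·E_1 + (5/4)²·V_1 = 315/128;  E_2 = 25/8
V_3 = 7/16·E_2 + (5/4)²·V_2 = 10675/2048;  E_3 = 125/32
V_4 = 7/16·E_3 + (5/4)²·V_3 = 322875/32768;  E_4 = 625/128

322875/32768


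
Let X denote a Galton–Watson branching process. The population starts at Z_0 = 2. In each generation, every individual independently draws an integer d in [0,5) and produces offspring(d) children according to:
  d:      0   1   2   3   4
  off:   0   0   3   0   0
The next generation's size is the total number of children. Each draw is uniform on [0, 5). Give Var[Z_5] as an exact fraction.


Outcome values over d=0..4: [0, 0, 3, 0, 0]
Σy = 3, Σy² = 9, M = 5
μ = 3/5 = 3/5,  σ² = 9/5 − (3/5)² = 36/25
V_0 = 0, E_0 = 2
V_1 = 36/25·E_0 + (3/5)²·V_0 = 72/25;  E_1 = 6/5
V_2 = 36/25·E_1 + (3/5)²·V_1 = 1728/625;  E_2 = 18/25
V_3 = 36/25·E_2 + (3/5)²·V_2 = 31752/15625;  E_3 = 54/125
V_4 = 36/25·E_3 + (3/5)²·V_3 = 528768/390625;  E_4 = 162/625
V_5 = 36/25·E_4 + (3/5)²·V_4 = 8403912/9765625;  E_5 = 486/3125

8403912/9765625


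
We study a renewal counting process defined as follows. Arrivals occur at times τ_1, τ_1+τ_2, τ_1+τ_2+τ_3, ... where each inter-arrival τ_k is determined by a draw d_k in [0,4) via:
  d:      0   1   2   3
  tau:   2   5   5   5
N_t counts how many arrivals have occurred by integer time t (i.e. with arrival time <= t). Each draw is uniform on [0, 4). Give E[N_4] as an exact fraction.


Inter-arrival values over d=0..3: [2, 5, 5, 5]
Each d has probability 1/4, so the pmf of τ is: f(2) = 1/4, f(5) = 3/4
Renewal equation for m(n) = E[N_n]: condition on τ_1 = k (if k <= n, one arrival plus a fresh copy on the remaining n−k steps): m(n) = F(n) + Σ_{k<=n} f(k)·m(n−k), where F(n) = P(τ <= n) and m(0) = 0
m(1) = F(1) = 0
m(2) = F(2) = 1/4
m(3) = F(3) = 1/4
m(4) = F(4) + f(2)·m(2) = 1/4 + 1/4·1/4 = 5/16
E[N_4] = m(4) = 5/16

5/16


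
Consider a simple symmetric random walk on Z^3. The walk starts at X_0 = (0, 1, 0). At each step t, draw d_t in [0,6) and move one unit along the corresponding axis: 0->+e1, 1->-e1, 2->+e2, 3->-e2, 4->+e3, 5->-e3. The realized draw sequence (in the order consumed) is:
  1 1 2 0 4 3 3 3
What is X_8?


(-1, -1, 1)

t=0: X=(0, 1, 0), d=1 → -e1, X_1=(-1, 1, 0)
t=1: X=(-1, 1, 0), d=1 → -e1, X_2=(-2, 1, 0)
t=2: X=(-2, 1, 0), d=2 → +e2, X_3=(-2, 2, 0)
t=3: X=(-2, 2, 0), d=0 → +e1, X_4=(-1, 2, 0)
t=4: X=(-1, 2, 0), d=4 → +e3, X_5=(-1, 2, 1)
t=5: X=(-1, 2, 1), d=3 → -e2, X_6=(-1, 1, 1)
t=6: X=(-1, 1, 1), d=3 → -e2, X_7=(-1, 0, 1)
t=7: X=(-1, 0, 1), d=3 → -e2, X_8=(-1, -1, 1)


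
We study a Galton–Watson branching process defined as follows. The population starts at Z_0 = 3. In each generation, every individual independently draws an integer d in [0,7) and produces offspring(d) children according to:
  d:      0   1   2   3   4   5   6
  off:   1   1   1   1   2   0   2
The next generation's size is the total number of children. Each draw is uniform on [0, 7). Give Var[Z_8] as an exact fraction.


1385682488524800/33232930569601

Outcome values over d=0..6: [1, 1, 1, 1, 2, 0, 2]
Σy = 8, Σy² = 12, M = 7
μ = 8/7 = 8/7,  σ² = 12/7 − (8/7)² = 20/49
V_0 = 0, E_0 = 3
V_1 = 20/49·E_0 + (8/7)²·V_0 = 60/49;  E_1 = 24/7
V_2 = 20/49·E_1 + (8/7)²·V_1 = 7200/2401;  E_2 = 192/49
V_3 = 20/49·E_2 + (8/7)²·V_2 = 648960/117649;  E_3 = 1536/343
V_4 = 20/49·E_3 + (8/7)²·V_3 = 52070400/5764801;  E_4 = 12288/2401
V_5 = 20/49·E_4 + (8/7)²·V_4 = 3922575360/282475249;  E_5 = 98304/16807
V_6 = 20/49·E_5 + (8/7)²·V_5 = 284088729600/13841287201;  E_6 = 786432/117649
V_7 = 20/49·E_6 + (8/7)²·V_6 = 20032137461760/678223072849;  E_7 = 6291456/823543
V_8 = 20/49·E_7 + (8/7)²·V_7 = 1385682488524800/33232930569601;  E_8 = 50331648/5764801


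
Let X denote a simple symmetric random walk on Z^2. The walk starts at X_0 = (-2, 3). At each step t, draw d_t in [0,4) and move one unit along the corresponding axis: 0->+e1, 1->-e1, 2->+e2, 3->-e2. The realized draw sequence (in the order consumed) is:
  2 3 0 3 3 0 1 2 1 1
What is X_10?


(-3, 2)

t=0: X=(-2, 3), d=2 → +e2, X_1=(-2, 4)
t=1: X=(-2, 4), d=3 → -e2, X_2=(-2, 3)
t=2: X=(-2, 3), d=0 → +e1, X_3=(-1, 3)
t=3: X=(-1, 3), d=3 → -e2, X_4=(-1, 2)
t=4: X=(-1, 2), d=3 → -e2, X_5=(-1, 1)
t=5: X=(-1, 1), d=0 → +e1, X_6=(0, 1)
t=6: X=(0, 1), d=1 → -e1, X_7=(-1, 1)
t=7: X=(-1, 1), d=2 → +e2, X_8=(-1, 2)
t=8: X=(-1, 2), d=1 → -e1, X_9=(-2, 2)
t=9: X=(-2, 2), d=1 → -e1, X_10=(-3, 2)


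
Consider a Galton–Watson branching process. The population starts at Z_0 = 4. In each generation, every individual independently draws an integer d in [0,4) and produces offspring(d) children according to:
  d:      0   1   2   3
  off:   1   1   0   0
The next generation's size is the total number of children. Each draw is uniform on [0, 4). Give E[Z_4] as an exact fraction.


1/4

Outcome values over d=0..3: [1, 1, 0, 0]
Σy = 2, Σy² = 2, M = 4
μ = 2/4 = 1/2,  σ² = 2/4 − (1/2)² = 1/4
E[Z_0] = 4
E[Z_1] = 1/2·E[Z_0] = 2
E[Z_2] = 1/2·E[Z_1] = 1
E[Z_3] = 1/2·E[Z_2] = 1/2
E[Z_4] = 1/2·E[Z_3] = 1/4


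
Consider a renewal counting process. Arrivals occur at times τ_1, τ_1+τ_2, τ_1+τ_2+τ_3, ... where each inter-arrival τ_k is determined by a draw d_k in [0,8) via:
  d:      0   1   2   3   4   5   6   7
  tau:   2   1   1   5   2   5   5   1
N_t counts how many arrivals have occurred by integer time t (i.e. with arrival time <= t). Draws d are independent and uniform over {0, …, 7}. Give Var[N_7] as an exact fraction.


Inter-arrival values over d=0..7: [2, 1, 1, 5, 2, 5, 5, 1]
Each d has probability 1/8, so the pmf of τ is: f(1) = 3/8, f(2) = 1/4, f(5) = 3/8
Let p_n(j) = P(N_n = j), with p_0 = [1]. Condition on τ_1: p_n(0) = P(τ > n), and for j >= 1, p_n(j) = Σ_{k<=n} f(k)·p_{n−k}(j−1)
p_1 = [5/8, 3/8]  (j = 0..1)
p_2 = [3/8, 31/64, 9/64]  (j = 0..2)
p_3 = [3/8, 19/64, 141/512, 27/512]  (j = 0..3)
p_4 = [3/8, 15/64, 119/512, 567/4096, 81/4096]  (j = 0..4)
p_5 = [0, 39/64, 83/512, 639/4096, 2133/32768, 243/32768]  (j = 0..5)
p_6 = [0, 21/64, 219/512, 487/4096, 3051/32768, 7695/262144, 729/262144]  (j = 0..6)
p_7 = [0, 9/64, 117/256, 1039/4096, 2739/32768, 13419/262144, 26973/2097152, 2187/2097152]  (j = 0..7)
E[N_7] = Σ j·p_7(j) = 5222835/2097152;  E[N_7²] = Σ j²·p_7(j) = 15483207/2097152
Var[N_7] = 15483207/2097152 − (5222835/2097152)² = 5192633089239/4398046511104

5192633089239/4398046511104


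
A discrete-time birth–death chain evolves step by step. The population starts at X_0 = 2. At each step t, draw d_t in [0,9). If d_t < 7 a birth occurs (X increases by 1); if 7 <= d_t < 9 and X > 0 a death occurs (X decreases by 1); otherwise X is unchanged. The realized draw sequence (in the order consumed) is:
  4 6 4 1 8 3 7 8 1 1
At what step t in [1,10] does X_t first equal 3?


1

t=0: X=2, d=4 → birth, X_1=3
t=1: X=3, d=6 → birth, X_2=4
t=2: X=4, d=4 → birth, X_3=5
t=3: X=5, d=1 → birth, X_4=6
t=4: X=6, d=8 → death, X_5=5
t=5: X=5, d=3 → birth, X_6=6
t=6: X=6, d=7 → death, X_7=5
t=7: X=5, d=8 → death, X_8=4
t=8: X=4, d=1 → birth, X_9=5
t=9: X=5, d=1 → birth, X_10=6


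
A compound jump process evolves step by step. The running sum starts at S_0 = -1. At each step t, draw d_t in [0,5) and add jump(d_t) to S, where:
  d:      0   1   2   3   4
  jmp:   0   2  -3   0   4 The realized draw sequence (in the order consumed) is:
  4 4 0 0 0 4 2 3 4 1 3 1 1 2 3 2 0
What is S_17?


t=0: S=-1, d=4, jump=4, S_1=3
t=1: S=3, d=4, jump=4, S_2=7
t=2: S=7, d=0, jump=0, S_3=7
t=3: S=7, d=0, jump=0, S_4=7
t=4: S=7, d=0, jump=0, S_5=7
t=5: S=7, d=4, jump=4, S_6=11
t=6: S=11, d=2, jump=-3, S_7=8
t=7: S=8, d=3, jump=0, S_8=8
t=8: S=8, d=4, jump=4, S_9=12
t=9: S=12, d=1, jump=2, S_10=14
t=10: S=14, d=3, jump=0, S_11=14
t=11: S=14, d=1, jump=2, S_12=16
t=12: S=16, d=1, jump=2, S_13=18
t=13: S=18, d=2, jump=-3, S_14=15
t=14: S=15, d=3, jump=0, S_15=15
t=15: S=15, d=2, jump=-3, S_16=12
t=16: S=12, d=0, jump=0, S_17=12

12


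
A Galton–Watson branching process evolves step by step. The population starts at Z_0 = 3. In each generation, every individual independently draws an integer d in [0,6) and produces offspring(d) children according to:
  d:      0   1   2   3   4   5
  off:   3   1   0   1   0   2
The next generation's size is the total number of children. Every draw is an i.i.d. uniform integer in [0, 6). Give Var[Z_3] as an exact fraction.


255143/15552

Outcome values over d=0..5: [3, 1, 0, 1, 0, 2]
Σy = 7, Σy² = 15, M = 6
μ = 7/6 = 7/6,  σ² = 15/6 − (7/6)² = 41/36
V_0 = 0, E_0 = 3
V_1 = 41/36·E_0 + (7/6)²·V_0 = 41/12;  E_1 = 7/2
V_2 = 41/36·E_1 + (7/6)²·V_1 = 3731/432;  E_2 = 49/12
V_3 = 41/36·E_2 + (7/6)²·V_2 = 255143/15552;  E_3 = 343/72


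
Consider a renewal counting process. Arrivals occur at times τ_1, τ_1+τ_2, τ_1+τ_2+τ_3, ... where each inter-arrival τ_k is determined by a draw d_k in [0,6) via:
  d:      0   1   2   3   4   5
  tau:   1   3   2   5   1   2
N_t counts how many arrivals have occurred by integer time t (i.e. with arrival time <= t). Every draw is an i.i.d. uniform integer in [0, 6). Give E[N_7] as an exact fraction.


12635/4374

Inter-arrival values over d=0..5: [1, 3, 2, 5, 1, 2]
Each d has probability 1/6, so the pmf of τ is: f(1) = 1/3, f(2) = 1/3, f(3) = 1/6, f(5) = 1/6
Renewal equation for m(n) = E[N_n]: condition on τ_1 = k (if k <= n, one arrival plus a fresh copy on the remaining n−k steps): m(n) = F(n) + Σ_{k<=n} f(k)·m(n−k), where F(n) = P(τ <= n) and m(0) = 0
m(1) = F(1) = 1/3
m(2) = F(2) + f(1)·m(1) = 2/3 + 1/3·1/3 = 7/9
m(3) = F(3) + f(1)·m(2) + f(2)·m(1) = 5/6 + 1/3·7/9 + 1/3·1/3 = 65/54
m(4) = F(4) + f(1)·m(3) + f(2)·m(2) + f(3)·m(1) = 5/6 + 1/3·65/54 + 1/3·7/9 + 1/6·1/3 = 251/162
m(5) = F(5) + f(1)·m(4) + f(2)·m(3) + f(3)·m(2) = 1 + 1/3·251/162 + 1/3·65/54 + 1/6·7/9 = 995/486
m(6) = F(6) + f(1)·m(5) + f(2)·m(4) + f(3)·m(3) + f(5)·m(1) = 1 + 1/3·995/486 + 1/3·251/162 + 1/6·65/54 + 1/6·1/3 = 7159/2916
m(7) = F(7) + f(1)·m(6) + f(2)·m(5) + f(3)·m(4) + f(5)·m(2) = 1 + 1/3·7159/2916 + 1/3·995/486 + 1/6·251/162 + 1/6·7/9 = 12635/4374
E[N_7] = m(7) = 12635/4374


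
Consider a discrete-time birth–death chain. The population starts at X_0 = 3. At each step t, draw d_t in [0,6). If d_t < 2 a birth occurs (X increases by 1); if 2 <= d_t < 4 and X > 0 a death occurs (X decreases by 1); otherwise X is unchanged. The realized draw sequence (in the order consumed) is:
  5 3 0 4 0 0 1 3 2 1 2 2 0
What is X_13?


t=0: X=3, d=5 → hold, X_1=3
t=1: X=3, d=3 → death, X_2=2
t=2: X=2, d=0 → birth, X_3=3
t=3: X=3, d=4 → hold, X_4=3
t=4: X=3, d=0 → birth, X_5=4
t=5: X=4, d=0 → birth, X_6=5
t=6: X=5, d=1 → birth, X_7=6
t=7: X=6, d=3 → death, X_8=5
t=8: X=5, d=2 → death, X_9=4
t=9: X=4, d=1 → birth, X_10=5
t=10: X=5, d=2 → death, X_11=4
t=11: X=4, d=2 → death, X_12=3
t=12: X=3, d=0 → birth, X_13=4

4


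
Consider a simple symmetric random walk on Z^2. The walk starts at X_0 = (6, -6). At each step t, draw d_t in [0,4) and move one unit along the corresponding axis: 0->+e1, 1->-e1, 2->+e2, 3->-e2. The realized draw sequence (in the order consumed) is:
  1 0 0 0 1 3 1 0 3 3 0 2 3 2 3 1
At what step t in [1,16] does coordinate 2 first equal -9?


t=0: X=(6, -6), d=1 → -e1, X_1=(5, -6)
t=1: X=(5, -6), d=0 → +e1, X_2=(6, -6)
t=2: X=(6, -6), d=0 → +e1, X_3=(7, -6)
t=3: X=(7, -6), d=0 → +e1, X_4=(8, -6)
t=4: X=(8, -6), d=1 → -e1, X_5=(7, -6)
t=5: X=(7, -6), d=3 → -e2, X_6=(7, -7)
t=6: X=(7, -7), d=1 → -e1, X_7=(6, -7)
t=7: X=(6, -7), d=0 → +e1, X_8=(7, -7)
t=8: X=(7, -7), d=3 → -e2, X_9=(7, -8)
t=9: X=(7, -8), d=3 → -e2, X_10=(7, -9)
t=10: X=(7, -9), d=0 → +e1, X_11=(8, -9)
t=11: X=(8, -9), d=2 → +e2, X_12=(8, -8)
t=12: X=(8, -8), d=3 → -e2, X_13=(8, -9)
t=13: X=(8, -9), d=2 → +e2, X_14=(8, -8)
t=14: X=(8, -8), d=3 → -e2, X_15=(8, -9)
t=15: X=(8, -9), d=1 → -e1, X_16=(7, -9)

10


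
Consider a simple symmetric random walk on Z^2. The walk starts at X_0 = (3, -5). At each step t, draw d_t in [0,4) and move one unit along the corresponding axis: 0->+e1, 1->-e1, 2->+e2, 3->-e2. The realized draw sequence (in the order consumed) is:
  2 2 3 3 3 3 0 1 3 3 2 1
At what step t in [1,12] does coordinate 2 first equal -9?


10

t=0: X=(3, -5), d=2 → +e2, X_1=(3, -4)
t=1: X=(3, -4), d=2 → +e2, X_2=(3, -3)
t=2: X=(3, -3), d=3 → -e2, X_3=(3, -4)
t=3: X=(3, -4), d=3 → -e2, X_4=(3, -5)
t=4: X=(3, -5), d=3 → -e2, X_5=(3, -6)
t=5: X=(3, -6), d=3 → -e2, X_6=(3, -7)
t=6: X=(3, -7), d=0 → +e1, X_7=(4, -7)
t=7: X=(4, -7), d=1 → -e1, X_8=(3, -7)
t=8: X=(3, -7), d=3 → -e2, X_9=(3, -8)
t=9: X=(3, -8), d=3 → -e2, X_10=(3, -9)
t=10: X=(3, -9), d=2 → +e2, X_11=(3, -8)
t=11: X=(3, -8), d=1 → -e1, X_12=(2, -8)


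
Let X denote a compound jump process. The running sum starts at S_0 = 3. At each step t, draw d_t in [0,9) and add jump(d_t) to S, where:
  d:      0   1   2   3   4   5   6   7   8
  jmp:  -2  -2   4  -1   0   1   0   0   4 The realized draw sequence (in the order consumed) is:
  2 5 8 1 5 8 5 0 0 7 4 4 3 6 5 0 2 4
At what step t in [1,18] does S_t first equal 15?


t=0: S=3, d=2, jump=4, S_1=7
t=1: S=7, d=5, jump=1, S_2=8
t=2: S=8, d=8, jump=4, S_3=12
t=3: S=12, d=1, jump=-2, S_4=10
t=4: S=10, d=5, jump=1, S_5=11
t=5: S=11, d=8, jump=4, S_6=15
t=6: S=15, d=5, jump=1, S_7=16
t=7: S=16, d=0, jump=-2, S_8=14
t=8: S=14, d=0, jump=-2, S_9=12
t=9: S=12, d=7, jump=0, S_10=12
t=10: S=12, d=4, jump=0, S_11=12
t=11: S=12, d=4, jump=0, S_12=12
t=12: S=12, d=3, jump=-1, S_13=11
t=13: S=11, d=6, jump=0, S_14=11
t=14: S=11, d=5, jump=1, S_15=12
t=15: S=12, d=0, jump=-2, S_16=10
t=16: S=10, d=2, jump=4, S_17=14
t=17: S=14, d=4, jump=0, S_18=14

6


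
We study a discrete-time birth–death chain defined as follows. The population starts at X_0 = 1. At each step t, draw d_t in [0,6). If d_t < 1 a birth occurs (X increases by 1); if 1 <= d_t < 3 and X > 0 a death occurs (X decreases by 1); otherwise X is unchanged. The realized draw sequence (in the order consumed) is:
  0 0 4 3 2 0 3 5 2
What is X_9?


2

t=0: X=1, d=0 → birth, X_1=2
t=1: X=2, d=0 → birth, X_2=3
t=2: X=3, d=4 → hold, X_3=3
t=3: X=3, d=3 → hold, X_4=3
t=4: X=3, d=2 → death, X_5=2
t=5: X=2, d=0 → birth, X_6=3
t=6: X=3, d=3 → hold, X_7=3
t=7: X=3, d=5 → hold, X_8=3
t=8: X=3, d=2 → death, X_9=2


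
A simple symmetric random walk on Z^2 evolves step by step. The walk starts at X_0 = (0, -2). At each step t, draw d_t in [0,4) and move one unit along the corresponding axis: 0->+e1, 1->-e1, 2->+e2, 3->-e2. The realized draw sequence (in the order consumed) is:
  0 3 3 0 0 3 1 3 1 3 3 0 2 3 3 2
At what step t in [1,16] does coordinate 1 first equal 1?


1

t=0: X=(0, -2), d=0 → +e1, X_1=(1, -2)
t=1: X=(1, -2), d=3 → -e2, X_2=(1, -3)
t=2: X=(1, -3), d=3 → -e2, X_3=(1, -4)
t=3: X=(1, -4), d=0 → +e1, X_4=(2, -4)
t=4: X=(2, -4), d=0 → +e1, X_5=(3, -4)
t=5: X=(3, -4), d=3 → -e2, X_6=(3, -5)
t=6: X=(3, -5), d=1 → -e1, X_7=(2, -5)
t=7: X=(2, -5), d=3 → -e2, X_8=(2, -6)
t=8: X=(2, -6), d=1 → -e1, X_9=(1, -6)
t=9: X=(1, -6), d=3 → -e2, X_10=(1, -7)
t=10: X=(1, -7), d=3 → -e2, X_11=(1, -8)
t=11: X=(1, -8), d=0 → +e1, X_12=(2, -8)
t=12: X=(2, -8), d=2 → +e2, X_13=(2, -7)
t=13: X=(2, -7), d=3 → -e2, X_14=(2, -8)
t=14: X=(2, -8), d=3 → -e2, X_15=(2, -9)
t=15: X=(2, -9), d=2 → +e2, X_16=(2, -8)


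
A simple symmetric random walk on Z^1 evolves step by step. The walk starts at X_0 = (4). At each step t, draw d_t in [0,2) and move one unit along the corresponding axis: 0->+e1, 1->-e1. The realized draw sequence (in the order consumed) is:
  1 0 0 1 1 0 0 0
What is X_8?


t=0: X=(4), d=1 → -e1, X_1=(3)
t=1: X=(3), d=0 → +e1, X_2=(4)
t=2: X=(4), d=0 → +e1, X_3=(5)
t=3: X=(5), d=1 → -e1, X_4=(4)
t=4: X=(4), d=1 → -e1, X_5=(3)
t=5: X=(3), d=0 → +e1, X_6=(4)
t=6: X=(4), d=0 → +e1, X_7=(5)
t=7: X=(5), d=0 → +e1, X_8=(6)

(6)


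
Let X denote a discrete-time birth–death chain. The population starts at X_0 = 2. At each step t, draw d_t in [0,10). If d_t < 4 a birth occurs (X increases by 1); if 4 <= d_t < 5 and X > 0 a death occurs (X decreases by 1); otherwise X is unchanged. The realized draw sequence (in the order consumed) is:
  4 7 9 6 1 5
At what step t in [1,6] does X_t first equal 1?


1

t=0: X=2, d=4 → death, X_1=1
t=1: X=1, d=7 → hold, X_2=1
t=2: X=1, d=9 → hold, X_3=1
t=3: X=1, d=6 → hold, X_4=1
t=4: X=1, d=1 → birth, X_5=2
t=5: X=2, d=5 → hold, X_6=2


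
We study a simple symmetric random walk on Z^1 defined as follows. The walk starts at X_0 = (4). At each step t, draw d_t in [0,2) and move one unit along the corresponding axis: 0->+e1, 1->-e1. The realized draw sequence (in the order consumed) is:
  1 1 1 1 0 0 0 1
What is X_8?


(2)

t=0: X=(4), d=1 → -e1, X_1=(3)
t=1: X=(3), d=1 → -e1, X_2=(2)
t=2: X=(2), d=1 → -e1, X_3=(1)
t=3: X=(1), d=1 → -e1, X_4=(0)
t=4: X=(0), d=0 → +e1, X_5=(1)
t=5: X=(1), d=0 → +e1, X_6=(2)
t=6: X=(2), d=0 → +e1, X_7=(3)
t=7: X=(3), d=1 → -e1, X_8=(2)


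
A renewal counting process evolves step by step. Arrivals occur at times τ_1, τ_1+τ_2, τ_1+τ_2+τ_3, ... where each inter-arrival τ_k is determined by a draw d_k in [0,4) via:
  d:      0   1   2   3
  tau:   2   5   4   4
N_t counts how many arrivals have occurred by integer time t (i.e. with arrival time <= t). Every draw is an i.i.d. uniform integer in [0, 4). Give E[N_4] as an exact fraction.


13/16

Inter-arrival values over d=0..3: [2, 5, 4, 4]
Each d has probability 1/4, so the pmf of τ is: f(2) = 1/4, f(4) = 1/2, f(5) = 1/4
Renewal equation for m(n) = E[N_n]: condition on τ_1 = k (if k <= n, one arrival plus a fresh copy on the remaining n−k steps): m(n) = F(n) + Σ_{k<=n} f(k)·m(n−k), where F(n) = P(τ <= n) and m(0) = 0
m(1) = F(1) = 0
m(2) = F(2) = 1/4
m(3) = F(3) = 1/4
m(4) = F(4) + f(2)·m(2) = 3/4 + 1/4·1/4 = 13/16
E[N_4] = m(4) = 13/16


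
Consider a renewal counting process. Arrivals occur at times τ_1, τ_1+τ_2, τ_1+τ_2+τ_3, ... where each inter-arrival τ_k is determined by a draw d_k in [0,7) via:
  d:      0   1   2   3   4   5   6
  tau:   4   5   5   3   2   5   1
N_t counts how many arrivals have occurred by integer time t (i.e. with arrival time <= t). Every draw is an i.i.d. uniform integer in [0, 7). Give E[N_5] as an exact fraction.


Inter-arrival values over d=0..6: [4, 5, 5, 3, 2, 5, 1]
Each d has probability 1/7, so the pmf of τ is: f(1) = 1/7, f(2) = 1/7, f(3) = 1/7, f(4) = 1/7, f(5) = 3/7
Renewal equation for m(n) = E[N_n]: condition on τ_1 = k (if k <= n, one arrival plus a fresh copy on the remaining n−k steps): m(n) = F(n) + Σ_{k<=n} f(k)·m(n−k), where F(n) = P(τ <= n) and m(0) = 0
m(1) = F(1) = 1/7
m(2) = F(2) + f(1)·m(1) = 2/7 + 1/7·1/7 = 15/49
m(3) = F(3) + f(1)·m(2) + f(2)·m(1) = 3/7 + 1/7·15/49 + 1/7·1/7 = 169/343
m(4) = F(4) + f(1)·m(3) + f(2)·m(2) + f(3)·m(1) = 4/7 + 1/7·169/343 + 1/7·15/49 + 1/7·1/7 = 1695/2401
m(5) = F(5) + f(1)·m(4) + f(2)·m(3) + f(3)·m(2) + f(4)·m(1) = 1 + 1/7·1695/2401 + 1/7·169/343 + 1/7·15/49 + 1/7·1/7 = 20763/16807
E[N_5] = m(5) = 20763/16807

20763/16807


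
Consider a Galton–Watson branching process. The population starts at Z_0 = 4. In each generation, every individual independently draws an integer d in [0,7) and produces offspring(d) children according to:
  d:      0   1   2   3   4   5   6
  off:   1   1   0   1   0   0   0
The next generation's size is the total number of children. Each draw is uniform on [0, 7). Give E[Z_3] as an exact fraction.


Outcome values over d=0..6: [1, 1, 0, 1, 0, 0, 0]
Σy = 3, Σy² = 3, M = 7
μ = 3/7 = 3/7,  σ² = 3/7 − (3/7)² = 12/49
E[Z_0] = 4
E[Z_1] = 3/7·E[Z_0] = 12/7
E[Z_2] = 3/7·E[Z_1] = 36/49
E[Z_3] = 3/7·E[Z_2] = 108/343

108/343
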